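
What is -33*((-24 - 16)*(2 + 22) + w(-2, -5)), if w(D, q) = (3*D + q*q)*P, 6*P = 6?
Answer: 31053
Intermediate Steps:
P = 1 (P = (⅙)*6 = 1)
w(D, q) = q² + 3*D (w(D, q) = (3*D + q*q)*1 = (3*D + q²)*1 = (q² + 3*D)*1 = q² + 3*D)
-33*((-24 - 16)*(2 + 22) + w(-2, -5)) = -33*((-24 - 16)*(2 + 22) + ((-5)² + 3*(-2))) = -33*(-40*24 + (25 - 6)) = -33*(-960 + 19) = -33*(-941) = 31053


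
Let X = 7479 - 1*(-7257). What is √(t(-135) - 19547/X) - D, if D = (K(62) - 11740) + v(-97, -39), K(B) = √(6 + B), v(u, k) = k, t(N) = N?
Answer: 11779 - 2*√17 + I*√1850203347/3684 ≈ 11771.0 + 11.676*I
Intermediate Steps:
X = 14736 (X = 7479 + 7257 = 14736)
D = -11779 + 2*√17 (D = (√(6 + 62) - 11740) - 39 = (√68 - 11740) - 39 = (2*√17 - 11740) - 39 = (-11740 + 2*√17) - 39 = -11779 + 2*√17 ≈ -11771.)
√(t(-135) - 19547/X) - D = √(-135 - 19547/14736) - (-11779 + 2*√17) = √(-135 - 19547*1/14736) + (11779 - 2*√17) = √(-135 - 19547/14736) + (11779 - 2*√17) = √(-2008907/14736) + (11779 - 2*√17) = I*√1850203347/3684 + (11779 - 2*√17) = 11779 - 2*√17 + I*√1850203347/3684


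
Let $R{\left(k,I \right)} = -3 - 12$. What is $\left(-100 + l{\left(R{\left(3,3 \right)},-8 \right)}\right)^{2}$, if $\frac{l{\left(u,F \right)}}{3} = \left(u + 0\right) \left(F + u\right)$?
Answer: $874225$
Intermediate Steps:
$R{\left(k,I \right)} = -15$ ($R{\left(k,I \right)} = -3 - 12 = -15$)
$l{\left(u,F \right)} = 3 u \left(F + u\right)$ ($l{\left(u,F \right)} = 3 \left(u + 0\right) \left(F + u\right) = 3 u \left(F + u\right)$)
$\left(-100 + l{\left(R{\left(3,3 \right)},-8 \right)}\right)^{2} = \left(-100 + 3 \left(-15\right) \left(-8 - 15\right)\right)^{2} = \left(-100 + 3 \left(-15\right) \left(-23\right)\right)^{2} = \left(-100 + 1035\right)^{2} = 935^{2} = 874225$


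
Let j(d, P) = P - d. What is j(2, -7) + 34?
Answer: 25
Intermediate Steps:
j(2, -7) + 34 = (-7 - 1*2) + 34 = (-7 - 2) + 34 = -9 + 34 = 25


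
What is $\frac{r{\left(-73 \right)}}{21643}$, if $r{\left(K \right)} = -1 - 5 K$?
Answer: $\frac{364}{21643} \approx 0.016818$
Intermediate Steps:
$\frac{r{\left(-73 \right)}}{21643} = \frac{-1 - -365}{21643} = \left(-1 + 365\right) \frac{1}{21643} = 364 \cdot \frac{1}{21643} = \frac{364}{21643}$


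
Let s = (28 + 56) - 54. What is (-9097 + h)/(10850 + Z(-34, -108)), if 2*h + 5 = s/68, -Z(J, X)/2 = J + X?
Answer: -618751/757112 ≈ -0.81725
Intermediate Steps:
s = 30 (s = 84 - 54 = 30)
Z(J, X) = -2*J - 2*X (Z(J, X) = -2*(J + X) = -2*J - 2*X)
h = -155/68 (h = -5/2 + (30/68)/2 = -5/2 + (30*(1/68))/2 = -5/2 + (½)*(15/34) = -5/2 + 15/68 = -155/68 ≈ -2.2794)
(-9097 + h)/(10850 + Z(-34, -108)) = (-9097 - 155/68)/(10850 + (-2*(-34) - 2*(-108))) = -618751/(68*(10850 + (68 + 216))) = -618751/(68*(10850 + 284)) = -618751/68/11134 = -618751/68*1/11134 = -618751/757112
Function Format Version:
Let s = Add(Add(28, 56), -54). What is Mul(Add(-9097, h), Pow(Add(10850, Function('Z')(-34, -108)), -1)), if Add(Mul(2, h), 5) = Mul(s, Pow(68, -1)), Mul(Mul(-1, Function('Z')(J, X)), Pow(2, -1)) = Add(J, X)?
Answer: Rational(-618751, 757112) ≈ -0.81725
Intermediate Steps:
s = 30 (s = Add(84, -54) = 30)
Function('Z')(J, X) = Add(Mul(-2, J), Mul(-2, X)) (Function('Z')(J, X) = Mul(-2, Add(J, X)) = Add(Mul(-2, J), Mul(-2, X)))
h = Rational(-155, 68) (h = Add(Rational(-5, 2), Mul(Rational(1, 2), Mul(30, Pow(68, -1)))) = Add(Rational(-5, 2), Mul(Rational(1, 2), Mul(30, Rational(1, 68)))) = Add(Rational(-5, 2), Mul(Rational(1, 2), Rational(15, 34))) = Add(Rational(-5, 2), Rational(15, 68)) = Rational(-155, 68) ≈ -2.2794)
Mul(Add(-9097, h), Pow(Add(10850, Function('Z')(-34, -108)), -1)) = Mul(Add(-9097, Rational(-155, 68)), Pow(Add(10850, Add(Mul(-2, -34), Mul(-2, -108))), -1)) = Mul(Rational(-618751, 68), Pow(Add(10850, Add(68, 216)), -1)) = Mul(Rational(-618751, 68), Pow(Add(10850, 284), -1)) = Mul(Rational(-618751, 68), Pow(11134, -1)) = Mul(Rational(-618751, 68), Rational(1, 11134)) = Rational(-618751, 757112)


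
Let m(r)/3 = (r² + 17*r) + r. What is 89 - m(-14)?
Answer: 257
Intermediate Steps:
m(r) = 3*r² + 54*r (m(r) = 3*((r² + 17*r) + r) = 3*(r² + 18*r) = 3*r² + 54*r)
89 - m(-14) = 89 - 3*(-14)*(18 - 14) = 89 - 3*(-14)*4 = 89 - 1*(-168) = 89 + 168 = 257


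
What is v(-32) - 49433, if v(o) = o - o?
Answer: -49433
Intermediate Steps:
v(o) = 0
v(-32) - 49433 = 0 - 49433 = -49433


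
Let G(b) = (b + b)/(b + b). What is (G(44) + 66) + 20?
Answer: 87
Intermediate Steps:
G(b) = 1 (G(b) = (2*b)/((2*b)) = (2*b)*(1/(2*b)) = 1)
(G(44) + 66) + 20 = (1 + 66) + 20 = 67 + 20 = 87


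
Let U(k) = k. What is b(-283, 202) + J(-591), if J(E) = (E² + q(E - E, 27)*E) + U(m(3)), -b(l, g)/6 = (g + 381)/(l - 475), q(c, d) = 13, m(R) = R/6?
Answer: 258935161/758 ≈ 3.4160e+5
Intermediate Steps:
m(R) = R/6 (m(R) = R*(⅙) = R/6)
b(l, g) = -6*(381 + g)/(-475 + l) (b(l, g) = -6*(g + 381)/(l - 475) = -6*(381 + g)/(-475 + l))
J(E) = ½ + E² + 13*E (J(E) = (E² + 13*E) + (⅙)*3 = (E² + 13*E) + ½ = ½ + E² + 13*E)
b(-283, 202) + J(-591) = 6*(-381 - 1*202)/(-475 - 283) + (½ + (-591)² + 13*(-591)) = 6*(-381 - 202)/(-758) + (½ + 349281 - 7683) = 6*(-1/758)*(-583) + 683197/2 = 1749/379 + 683197/2 = 258935161/758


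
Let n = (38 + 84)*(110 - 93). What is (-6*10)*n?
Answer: -124440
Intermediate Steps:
n = 2074 (n = 122*17 = 2074)
(-6*10)*n = -6*10*2074 = -60*2074 = -124440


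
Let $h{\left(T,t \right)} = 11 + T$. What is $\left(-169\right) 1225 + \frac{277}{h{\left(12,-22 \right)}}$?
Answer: $- \frac{4761298}{23} \approx -2.0701 \cdot 10^{5}$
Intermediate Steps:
$\left(-169\right) 1225 + \frac{277}{h{\left(12,-22 \right)}} = \left(-169\right) 1225 + \frac{277}{11 + 12} = -207025 + \frac{277}{23} = - \frac{4761298}{23}$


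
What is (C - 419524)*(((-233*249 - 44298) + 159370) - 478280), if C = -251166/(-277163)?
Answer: 48978475725396350/277163 ≈ 1.7671e+11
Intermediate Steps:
C = 251166/277163 (C = -251166*(-1/277163) = 251166/277163 ≈ 0.90620)
(C - 419524)*(((-233*249 - 44298) + 159370) - 478280) = (251166/277163 - 419524)*(((-233*249 - 44298) + 159370) - 478280) = -116276279246*(((-58017 - 44298) + 159370) - 478280)/277163 = -116276279246*((-102315 + 159370) - 478280)/277163 = -116276279246*(57055 - 478280)/277163 = -116276279246/277163*(-421225) = 48978475725396350/277163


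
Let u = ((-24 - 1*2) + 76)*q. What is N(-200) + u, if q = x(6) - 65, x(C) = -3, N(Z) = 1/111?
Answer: -377399/111 ≈ -3400.0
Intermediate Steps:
N(Z) = 1/111
q = -68 (q = -3 - 65 = -68)
u = -3400 (u = ((-24 - 1*2) + 76)*(-68) = ((-24 - 2) + 76)*(-68) = (-26 + 76)*(-68) = 50*(-68) = -3400)
N(-200) + u = 1/111 - 3400 = -377399/111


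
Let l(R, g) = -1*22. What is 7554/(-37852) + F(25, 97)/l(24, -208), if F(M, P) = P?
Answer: -479729/104093 ≈ -4.6087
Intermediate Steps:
l(R, g) = -22
7554/(-37852) + F(25, 97)/l(24, -208) = 7554/(-37852) + 97/(-22) = 7554*(-1/37852) + 97*(-1/22) = -3777/18926 - 97/22 = -479729/104093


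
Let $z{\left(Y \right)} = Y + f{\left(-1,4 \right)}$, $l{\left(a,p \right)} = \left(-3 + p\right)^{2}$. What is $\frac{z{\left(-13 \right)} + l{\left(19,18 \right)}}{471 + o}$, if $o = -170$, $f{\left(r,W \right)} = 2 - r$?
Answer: $\frac{5}{7} \approx 0.71429$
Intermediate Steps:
$z{\left(Y \right)} = 3 + Y$ ($z{\left(Y \right)} = Y + \left(2 - -1\right) = Y + \left(2 + 1\right) = Y + 3 = 3 + Y$)
$\frac{z{\left(-13 \right)} + l{\left(19,18 \right)}}{471 + o} = \frac{\left(3 - 13\right) + \left(-3 + 18\right)^{2}}{471 - 170} = \frac{-10 + 15^{2}}{301} = \left(-10 + 225\right) \frac{1}{301} = 215 \cdot \frac{1}{301} = \frac{5}{7}$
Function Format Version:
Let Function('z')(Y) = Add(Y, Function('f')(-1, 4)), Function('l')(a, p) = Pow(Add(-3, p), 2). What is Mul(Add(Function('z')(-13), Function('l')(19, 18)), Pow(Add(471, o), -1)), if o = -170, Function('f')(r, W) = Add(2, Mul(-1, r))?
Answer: Rational(5, 7) ≈ 0.71429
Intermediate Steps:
Function('z')(Y) = Add(3, Y) (Function('z')(Y) = Add(Y, Add(2, Mul(-1, -1))) = Add(Y, Add(2, 1)) = Add(Y, 3) = Add(3, Y))
Mul(Add(Function('z')(-13), Function('l')(19, 18)), Pow(Add(471, o), -1)) = Mul(Add(Add(3, -13), Pow(Add(-3, 18), 2)), Pow(Add(471, -170), -1)) = Mul(Add(-10, Pow(15, 2)), Pow(301, -1)) = Mul(Add(-10, 225), Rational(1, 301)) = Mul(215, Rational(1, 301)) = Rational(5, 7)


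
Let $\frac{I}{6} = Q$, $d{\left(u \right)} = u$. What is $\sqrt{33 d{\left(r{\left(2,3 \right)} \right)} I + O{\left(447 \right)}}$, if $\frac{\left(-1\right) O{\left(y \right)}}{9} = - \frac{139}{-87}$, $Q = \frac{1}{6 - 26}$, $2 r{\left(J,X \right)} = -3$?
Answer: $\frac{\sqrt{39585}}{290} \approx 0.68607$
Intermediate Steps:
$r{\left(J,X \right)} = - \frac{3}{2}$ ($r{\left(J,X \right)} = \frac{1}{2} \left(-3\right) = - \frac{3}{2}$)
$Q = - \frac{1}{20}$ ($Q = \frac{1}{-20} = - \frac{1}{20} \approx -0.05$)
$I = - \frac{3}{10}$ ($I = 6 \left(- \frac{1}{20}\right) = - \frac{3}{10} \approx -0.3$)
$O{\left(y \right)} = - \frac{417}{29}$ ($O{\left(y \right)} = - 9 \left(- \frac{139}{-87}\right) = - 9 \left(\left(-139\right) \left(- \frac{1}{87}\right)\right) = \left(-9\right) \frac{139}{87} = - \frac{417}{29}$)
$\sqrt{33 d{\left(r{\left(2,3 \right)} \right)} I + O{\left(447 \right)}} = \sqrt{33 \left(- \frac{3}{2}\right) \left(- \frac{3}{10}\right) - \frac{417}{29}} = \sqrt{\left(- \frac{99}{2}\right) \left(- \frac{3}{10}\right) - \frac{417}{29}} = \sqrt{\frac{297}{20} - \frac{417}{29}} = \sqrt{\frac{273}{580}} = \frac{\sqrt{39585}}{290}$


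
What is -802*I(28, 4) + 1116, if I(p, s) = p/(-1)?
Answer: 23572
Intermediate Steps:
I(p, s) = -p (I(p, s) = p*(-1) = -p)
-802*I(28, 4) + 1116 = -(-802)*28 + 1116 = -802*(-28) + 1116 = 22456 + 1116 = 23572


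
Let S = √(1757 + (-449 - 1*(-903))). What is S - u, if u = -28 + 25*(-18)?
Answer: 478 + √2211 ≈ 525.02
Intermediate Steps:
u = -478 (u = -28 - 450 = -478)
S = √2211 (S = √(1757 + (-449 + 903)) = √(1757 + 454) = √2211 ≈ 47.021)
S - u = √2211 - 1*(-478) = √2211 + 478 = 478 + √2211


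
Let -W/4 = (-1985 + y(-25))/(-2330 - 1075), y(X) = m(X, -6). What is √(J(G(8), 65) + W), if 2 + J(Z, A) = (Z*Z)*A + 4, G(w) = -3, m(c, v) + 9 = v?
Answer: 61*√72867/681 ≈ 24.180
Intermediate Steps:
m(c, v) = -9 + v
y(X) = -15 (y(X) = -9 - 6 = -15)
J(Z, A) = 2 + A*Z² (J(Z, A) = -2 + ((Z*Z)*A + 4) = -2 + (Z²*A + 4) = -2 + (A*Z² + 4) = -2 + (4 + A*Z²) = 2 + A*Z²)
W = -1600/681 (W = -4*(-1985 - 15)/(-2330 - 1075) = -(-8000)/(-3405) = -(-8000)*(-1)/3405 = -4*400/681 = -1600/681 ≈ -2.3495)
√(J(G(8), 65) + W) = √((2 + 65*(-3)²) - 1600/681) = √((2 + 65*9) - 1600/681) = √((2 + 585) - 1600/681) = √(587 - 1600/681) = √(398147/681) = 61*√72867/681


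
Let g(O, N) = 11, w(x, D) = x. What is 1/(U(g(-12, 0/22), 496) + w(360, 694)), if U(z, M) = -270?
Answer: 1/90 ≈ 0.011111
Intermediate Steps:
1/(U(g(-12, 0/22), 496) + w(360, 694)) = 1/(-270 + 360) = 1/90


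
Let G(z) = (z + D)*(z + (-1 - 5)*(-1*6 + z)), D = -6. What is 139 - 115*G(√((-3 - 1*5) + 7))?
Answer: 24404 - 7590*I ≈ 24404.0 - 7590.0*I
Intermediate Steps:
G(z) = (-6 + z)*(36 - 5*z) (G(z) = (z - 6)*(z + (-1 - 5)*(-1*6 + z)) = (-6 + z)*(z - 6*(-6 + z)) = (-6 + z)*(z + (36 - 6*z)) = (-6 + z)*(36 - 5*z))
139 - 115*G(√((-3 - 1*5) + 7)) = 139 - 115*(-216 - (20 - 25) + 66*√((-3 - 1*5) + 7)) = 139 - 115*(-216 - 5*(√((-3 - 5) + 7))² + 66*√((-3 - 5) + 7)) = 139 - 115*(-216 - 5*(√(-8 + 7))² + 66*√(-8 + 7)) = 139 - 115*(-216 - 5*(√(-1))² + 66*√(-1)) = 139 - 115*(-216 - 5*I² + 66*I) = 139 - 115*(-216 - 5*(-1) + 66*I) = 139 - 115*(-216 + 5 + 66*I) = 139 - 115*(-211 + 66*I) = 139 + (24265 - 7590*I) = 24404 - 7590*I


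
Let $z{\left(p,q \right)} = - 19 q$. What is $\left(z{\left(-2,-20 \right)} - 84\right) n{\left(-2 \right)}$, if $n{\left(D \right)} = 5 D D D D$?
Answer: $23680$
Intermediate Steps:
$n{\left(D \right)} = 5 D^{4}$ ($n{\left(D \right)} = 5 D D^{2} D = 5 D D^{3} = 5 D^{4}$)
$\left(z{\left(-2,-20 \right)} - 84\right) n{\left(-2 \right)} = \left(\left(-19\right) \left(-20\right) - 84\right) 5 \left(-2\right)^{4} = \left(380 - 84\right) 5 \cdot 16 = 296 \cdot 80 = 23680$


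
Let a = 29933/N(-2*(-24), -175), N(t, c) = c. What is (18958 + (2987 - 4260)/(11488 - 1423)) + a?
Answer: 6618129766/352275 ≈ 18787.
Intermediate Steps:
a = -29933/175 (a = 29933/(-175) = 29933*(-1/175) = -29933/175 ≈ -171.05)
(18958 + (2987 - 4260)/(11488 - 1423)) + a = (18958 + (2987 - 4260)/(11488 - 1423)) - 29933/175 = (18958 - 1273/10065) - 29933/175 = 190810997/10065 - 29933/175 = 6618129766/352275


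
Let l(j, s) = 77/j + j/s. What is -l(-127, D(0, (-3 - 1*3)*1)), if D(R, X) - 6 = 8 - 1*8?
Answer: 16591/762 ≈ 21.773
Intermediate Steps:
D(R, X) = 6 (D(R, X) = 6 + (8 - 1*8) = 6 + (8 - 8) = 6 + 0 = 6)
-l(-127, D(0, (-3 - 1*3)*1)) = -(77/(-127) - 127/6) = -(77*(-1/127) - 127*⅙) = -(-77/127 - 127/6) = -1*(-16591/762) = 16591/762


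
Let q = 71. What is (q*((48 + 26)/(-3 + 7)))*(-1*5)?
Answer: -13135/2 ≈ -6567.5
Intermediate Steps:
(q*((48 + 26)/(-3 + 7)))*(-1*5) = (71*((48 + 26)/(-3 + 7)))*(-1*5) = (71*(74/4))*(-5) = (71*(74*(¼)))*(-5) = (71*(37/2))*(-5) = (2627/2)*(-5) = -13135/2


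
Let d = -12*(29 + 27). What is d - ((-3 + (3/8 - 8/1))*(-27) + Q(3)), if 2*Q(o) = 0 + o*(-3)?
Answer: -7635/8 ≈ -954.38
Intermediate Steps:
Q(o) = -3*o/2 (Q(o) = (0 + o*(-3))/2 = (0 - 3*o)/2 = (-3*o)/2 = -3*o/2)
d = -672 (d = -12*56 = -672)
d - ((-3 + (3/8 - 8/1))*(-27) + Q(3)) = -672 - ((-3 + (3/8 - 8/1))*(-27) - 3/2*3) = -672 - ((-3 + (3*(⅛) - 8*1))*(-27) - 9/2) = -672 - ((-3 + (3/8 - 8))*(-27) - 9/2) = -672 - ((-3 - 61/8)*(-27) - 9/2) = -672 - (-85/8*(-27) - 9/2) = -672 - (2295/8 - 9/2) = -672 - 1*2259/8 = -672 - 2259/8 = -7635/8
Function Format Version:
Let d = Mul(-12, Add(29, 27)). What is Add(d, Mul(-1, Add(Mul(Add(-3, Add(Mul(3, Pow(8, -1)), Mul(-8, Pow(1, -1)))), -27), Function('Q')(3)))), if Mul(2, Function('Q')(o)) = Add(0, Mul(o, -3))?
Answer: Rational(-7635, 8) ≈ -954.38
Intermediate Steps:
Function('Q')(o) = Mul(Rational(-3, 2), o) (Function('Q')(o) = Mul(Rational(1, 2), Add(0, Mul(o, -3))) = Mul(Rational(1, 2), Add(0, Mul(-3, o))) = Mul(Rational(1, 2), Mul(-3, o)) = Mul(Rational(-3, 2), o))
d = -672 (d = Mul(-12, 56) = -672)
Add(d, Mul(-1, Add(Mul(Add(-3, Add(Mul(3, Pow(8, -1)), Mul(-8, Pow(1, -1)))), -27), Function('Q')(3)))) = Add(-672, Mul(-1, Add(Mul(Add(-3, Add(Mul(3, Pow(8, -1)), Mul(-8, Pow(1, -1)))), -27), Mul(Rational(-3, 2), 3)))) = Add(-672, Mul(-1, Add(Mul(Add(-3, Add(Mul(3, Rational(1, 8)), Mul(-8, 1))), -27), Rational(-9, 2)))) = Add(-672, Mul(-1, Add(Mul(Add(-3, Add(Rational(3, 8), -8)), -27), Rational(-9, 2)))) = Add(-672, Mul(-1, Add(Mul(Add(-3, Rational(-61, 8)), -27), Rational(-9, 2)))) = Add(-672, Mul(-1, Add(Mul(Rational(-85, 8), -27), Rational(-9, 2)))) = Add(-672, Mul(-1, Add(Rational(2295, 8), Rational(-9, 2)))) = Add(-672, Mul(-1, Rational(2259, 8))) = Add(-672, Rational(-2259, 8)) = Rational(-7635, 8)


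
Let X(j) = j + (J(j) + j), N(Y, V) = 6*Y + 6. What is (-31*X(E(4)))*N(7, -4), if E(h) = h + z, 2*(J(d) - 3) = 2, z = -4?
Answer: -5952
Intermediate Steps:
J(d) = 4 (J(d) = 3 + (½)*2 = 3 + 1 = 4)
N(Y, V) = 6 + 6*Y
E(h) = -4 + h (E(h) = h - 4 = -4 + h)
X(j) = 4 + 2*j (X(j) = j + (4 + j) = 4 + 2*j)
(-31*X(E(4)))*N(7, -4) = (-31*(4 + 2*(-4 + 4)))*(6 + 6*7) = (-31*(4 + 2*0))*(6 + 42) = -31*(4 + 0)*48 = -31*4*48 = -124*48 = -5952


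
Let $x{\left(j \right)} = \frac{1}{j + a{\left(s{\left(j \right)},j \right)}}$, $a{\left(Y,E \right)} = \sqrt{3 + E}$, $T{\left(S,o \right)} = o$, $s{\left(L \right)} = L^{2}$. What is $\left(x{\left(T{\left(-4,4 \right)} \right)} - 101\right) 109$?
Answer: $- \frac{98645}{9} - \frac{109 \sqrt{7}}{9} \approx -10993.0$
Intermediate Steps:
$x{\left(j \right)} = \frac{1}{j + \sqrt{3 + j}}$
$\left(x{\left(T{\left(-4,4 \right)} \right)} - 101\right) 109 = \left(\frac{1}{4 + \sqrt{3 + 4}} - 101\right) 109 = \left(\frac{1}{4 + \sqrt{7}} - 101\right) 109 = \left(-101 + \frac{1}{4 + \sqrt{7}}\right) 109 = -11009 + \frac{109}{4 + \sqrt{7}}$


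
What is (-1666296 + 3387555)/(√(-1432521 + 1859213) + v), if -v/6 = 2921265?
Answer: -15084761017905/153608205390704 - 12048813*√2177/153608205390704 ≈ -0.098207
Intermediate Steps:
v = -17527590 (v = -6*2921265 = -17527590)
(-1666296 + 3387555)/(√(-1432521 + 1859213) + v) = (-1666296 + 3387555)/(√(-1432521 + 1859213) - 17527590) = 1721259/(√426692 - 17527590) = 1721259/(14*√2177 - 17527590) = 1721259/(-17527590 + 14*√2177)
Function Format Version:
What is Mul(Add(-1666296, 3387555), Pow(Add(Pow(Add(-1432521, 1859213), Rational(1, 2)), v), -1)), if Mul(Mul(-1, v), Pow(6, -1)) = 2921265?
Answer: Add(Rational(-15084761017905, 153608205390704), Mul(Rational(-12048813, 153608205390704), Pow(2177, Rational(1, 2)))) ≈ -0.098207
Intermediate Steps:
v = -17527590 (v = Mul(-6, 2921265) = -17527590)
Mul(Add(-1666296, 3387555), Pow(Add(Pow(Add(-1432521, 1859213), Rational(1, 2)), v), -1)) = Mul(Add(-1666296, 3387555), Pow(Add(Pow(Add(-1432521, 1859213), Rational(1, 2)), -17527590), -1)) = Mul(1721259, Pow(Add(Pow(426692, Rational(1, 2)), -17527590), -1)) = Mul(1721259, Pow(Add(Mul(14, Pow(2177, Rational(1, 2))), -17527590), -1)) = Mul(1721259, Pow(Add(-17527590, Mul(14, Pow(2177, Rational(1, 2)))), -1))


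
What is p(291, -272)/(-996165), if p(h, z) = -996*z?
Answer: -90304/332055 ≈ -0.27196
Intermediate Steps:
p(291, -272)/(-996165) = -996*(-272)/(-996165) = 270912*(-1/996165) = -90304/332055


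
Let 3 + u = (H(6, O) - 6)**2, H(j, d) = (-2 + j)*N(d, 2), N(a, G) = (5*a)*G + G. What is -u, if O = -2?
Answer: -6081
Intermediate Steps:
N(a, G) = G + 5*G*a (N(a, G) = 5*G*a + G = G + 5*G*a)
H(j, d) = (-2 + j)*(2 + 10*d) (H(j, d) = (-2 + j)*(2*(1 + 5*d)) = (-2 + j)*(2 + 10*d))
u = 6081 (u = -3 + (2*(1 + 5*(-2))*(-2 + 6) - 6)**2 = -3 + (2*(1 - 10)*4 - 6)**2 = -3 + (2*(-9)*4 - 6)**2 = -3 + (-72 - 6)**2 = -3 + (-78)**2 = -3 + 6084 = 6081)
-u = -1*6081 = -6081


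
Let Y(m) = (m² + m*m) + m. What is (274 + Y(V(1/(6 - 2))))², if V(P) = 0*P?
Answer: 75076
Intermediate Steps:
V(P) = 0
Y(m) = m + 2*m² (Y(m) = (m² + m²) + m = 2*m² + m = m + 2*m²)
(274 + Y(V(1/(6 - 2))))² = (274 + 0*(1 + 2*0))² = (274 + 0*(1 + 0))² = (274 + 0*1)² = (274 + 0)² = 274² = 75076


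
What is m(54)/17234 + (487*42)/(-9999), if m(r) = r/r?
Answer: -117498079/57440922 ≈ -2.0455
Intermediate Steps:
m(r) = 1
m(54)/17234 + (487*42)/(-9999) = 1/17234 + (487*42)/(-9999) = 1*(1/17234) + 20454*(-1/9999) = 1/17234 - 6818/3333 = -117498079/57440922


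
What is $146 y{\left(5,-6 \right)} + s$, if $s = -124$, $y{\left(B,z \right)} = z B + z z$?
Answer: $752$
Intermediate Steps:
$y{\left(B,z \right)} = z^{2} + B z$ ($y{\left(B,z \right)} = B z + z^{2} = z^{2} + B z$)
$146 y{\left(5,-6 \right)} + s = 146 \left(- 6 \left(5 - 6\right)\right) - 124 = 146 \left(\left(-6\right) \left(-1\right)\right) - 124 = 146 \cdot 6 - 124 = 876 - 124 = 752$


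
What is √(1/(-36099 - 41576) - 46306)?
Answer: I*√11175315237957/15535 ≈ 215.19*I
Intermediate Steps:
√(1/(-36099 - 41576) - 46306) = √(1/(-77675) - 46306) = √(-1/77675 - 46306) = √(-3596818551/77675) = I*√11175315237957/15535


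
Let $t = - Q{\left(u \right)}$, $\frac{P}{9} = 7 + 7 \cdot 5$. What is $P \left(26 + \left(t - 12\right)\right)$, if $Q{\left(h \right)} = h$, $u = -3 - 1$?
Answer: $6804$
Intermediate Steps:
$u = -4$ ($u = -3 - 1 = -4$)
$P = 378$ ($P = 9 \left(7 + 7 \cdot 5\right) = 9 \left(7 + 35\right) = 9 \cdot 42 = 378$)
$t = 4$ ($t = \left(-1\right) \left(-4\right) = 4$)
$P \left(26 + \left(t - 12\right)\right) = 378 \left(26 + \left(4 - 12\right)\right) = 378 \left(26 - 8\right) = 378 \cdot 18 = 6804$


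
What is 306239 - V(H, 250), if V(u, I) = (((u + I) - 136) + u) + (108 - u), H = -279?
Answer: 306296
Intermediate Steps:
V(u, I) = -28 + I + u (V(u, I) = (((I + u) - 136) + u) + (108 - u) = ((-136 + I + u) + u) + (108 - u) = (-136 + I + 2*u) + (108 - u) = -28 + I + u)
306239 - V(H, 250) = 306239 - (-28 + 250 - 279) = 306239 - 1*(-57) = 306239 + 57 = 306296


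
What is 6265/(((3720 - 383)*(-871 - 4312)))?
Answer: -6265/17295671 ≈ -0.00036223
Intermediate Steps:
6265/(((3720 - 383)*(-871 - 4312))) = 6265/((3337*(-5183))) = 6265/(-17295671) = 6265*(-1/17295671) = -6265/17295671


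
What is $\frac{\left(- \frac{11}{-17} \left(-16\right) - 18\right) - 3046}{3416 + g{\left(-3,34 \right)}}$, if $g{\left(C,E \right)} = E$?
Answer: $- \frac{26132}{29325} \approx -0.89112$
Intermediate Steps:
$\frac{\left(- \frac{11}{-17} \left(-16\right) - 18\right) - 3046}{3416 + g{\left(-3,34 \right)}} = \frac{\left(- \frac{11}{-17} \left(-16\right) - 18\right) - 3046}{3416 + 34} = \frac{\left(\left(-11\right) \left(- \frac{1}{17}\right) \left(-16\right) - 18\right) - 3046}{3450} = \left(\left(\frac{11}{17} \left(-16\right) - 18\right) - 3046\right) \frac{1}{3450} = \left(\left(- \frac{176}{17} - 18\right) - 3046\right) \frac{1}{3450} = \left(- \frac{482}{17} - 3046\right) \frac{1}{3450} = \left(- \frac{52264}{17}\right) \frac{1}{3450} = - \frac{26132}{29325}$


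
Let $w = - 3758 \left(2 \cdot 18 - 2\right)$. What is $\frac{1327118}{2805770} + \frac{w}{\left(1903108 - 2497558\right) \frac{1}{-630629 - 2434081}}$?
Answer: $- \frac{3662314015461391}{5559633255} \approx -6.5873 \cdot 10^{5}$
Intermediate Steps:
$w = -127772$ ($w = - 3758 \left(36 - 2\right) = \left(-3758\right) 34 = -127772$)
$\frac{1327118}{2805770} + \frac{w}{\left(1903108 - 2497558\right) \frac{1}{-630629 - 2434081}} = \frac{1327118}{2805770} - \frac{127772}{\left(1903108 - 2497558\right) \frac{1}{-630629 - 2434081}} = 1327118 \cdot \frac{1}{2805770} - \frac{127772}{\left(-594450\right) \frac{1}{-3064710}} = \frac{663559}{1402885} - \frac{127772}{\left(-594450\right) \left(- \frac{1}{3064710}\right)} = \frac{663559}{1402885} - \frac{127772}{\frac{19815}{102157}} = \frac{663559}{1402885} - \frac{13052804204}{19815} = - \frac{3662314015461391}{5559633255}$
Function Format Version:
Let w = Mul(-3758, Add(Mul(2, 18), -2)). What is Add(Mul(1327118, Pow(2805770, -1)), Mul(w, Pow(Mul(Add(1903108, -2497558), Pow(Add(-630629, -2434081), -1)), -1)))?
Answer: Rational(-3662314015461391, 5559633255) ≈ -6.5873e+5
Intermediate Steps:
w = -127772 (w = Mul(-3758, Add(36, -2)) = Mul(-3758, 34) = -127772)
Add(Mul(1327118, Pow(2805770, -1)), Mul(w, Pow(Mul(Add(1903108, -2497558), Pow(Add(-630629, -2434081), -1)), -1))) = Add(Mul(1327118, Pow(2805770, -1)), Mul(-127772, Pow(Mul(Add(1903108, -2497558), Pow(Add(-630629, -2434081), -1)), -1))) = Add(Mul(1327118, Rational(1, 2805770)), Mul(-127772, Pow(Mul(-594450, Pow(-3064710, -1)), -1))) = Add(Rational(663559, 1402885), Mul(-127772, Pow(Mul(-594450, Rational(-1, 3064710)), -1))) = Add(Rational(663559, 1402885), Mul(-127772, Pow(Rational(19815, 102157), -1))) = Add(Rational(663559, 1402885), Mul(-127772, Rational(102157, 19815))) = Add(Rational(663559, 1402885), Rational(-13052804204, 19815)) = Rational(-3662314015461391, 5559633255)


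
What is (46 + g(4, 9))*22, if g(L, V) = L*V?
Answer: 1804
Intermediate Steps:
(46 + g(4, 9))*22 = (46 + 4*9)*22 = (46 + 36)*22 = 82*22 = 1804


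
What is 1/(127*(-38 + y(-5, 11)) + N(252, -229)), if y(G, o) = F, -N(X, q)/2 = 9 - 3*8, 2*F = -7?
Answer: -2/10481 ≈ -0.00019082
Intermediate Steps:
F = -7/2 (F = (½)*(-7) = -7/2 ≈ -3.5000)
N(X, q) = 30 (N(X, q) = -2*(9 - 3*8) = -2*(9 - 24) = -2*(-15) = 30)
y(G, o) = -7/2
1/(127*(-38 + y(-5, 11)) + N(252, -229)) = 1/(127*(-38 - 7/2) + 30) = 1/(127*(-83/2) + 30) = 1/(-10541/2 + 30) = 1/(-10481/2) = -2/10481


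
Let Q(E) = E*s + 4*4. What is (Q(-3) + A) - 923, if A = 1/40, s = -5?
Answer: -35679/40 ≈ -891.97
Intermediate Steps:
Q(E) = 16 - 5*E (Q(E) = E*(-5) + 4*4 = -5*E + 16 = 16 - 5*E)
A = 1/40 ≈ 0.025000
(Q(-3) + A) - 923 = ((16 - 5*(-3)) + 1/40) - 923 = ((16 + 15) + 1/40) - 923 = (31 + 1/40) - 923 = 1241/40 - 923 = -35679/40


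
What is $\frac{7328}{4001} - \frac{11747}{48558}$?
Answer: $\frac{308833277}{194280558} \approx 1.5896$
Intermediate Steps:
$\frac{7328}{4001} - \frac{11747}{48558} = \frac{308833277}{194280558}$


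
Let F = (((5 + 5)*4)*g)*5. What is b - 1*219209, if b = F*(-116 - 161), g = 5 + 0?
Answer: -496209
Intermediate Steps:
g = 5
F = 1000 (F = (((5 + 5)*4)*5)*5 = ((10*4)*5)*5 = (40*5)*5 = 200*5 = 1000)
b = -277000 (b = 1000*(-116 - 161) = 1000*(-277) = -277000)
b - 1*219209 = -277000 - 1*219209 = -277000 - 219209 = -496209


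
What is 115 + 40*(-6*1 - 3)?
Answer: -245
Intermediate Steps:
115 + 40*(-6*1 - 3) = 115 + 40*(-6 - 3) = 115 + 40*(-9) = 115 - 360 = -245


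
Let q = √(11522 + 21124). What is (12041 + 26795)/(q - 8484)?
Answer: -54914104/11990935 - 19418*√32646/35972805 ≈ -4.6772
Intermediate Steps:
q = √32646 ≈ 180.68
(12041 + 26795)/(q - 8484) = (12041 + 26795)/(√32646 - 8484) = 38836/(-8484 + √32646)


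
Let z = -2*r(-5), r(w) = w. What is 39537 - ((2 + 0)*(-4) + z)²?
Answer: 39533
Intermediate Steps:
z = 10 (z = -2*(-5) = 10)
39537 - ((2 + 0)*(-4) + z)² = 39537 - ((2 + 0)*(-4) + 10)² = 39537 - (2*(-4) + 10)² = 39537 - (-8 + 10)² = 39537 - 1*2² = 39537 - 1*4 = 39537 - 4 = 39533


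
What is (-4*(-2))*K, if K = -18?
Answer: -144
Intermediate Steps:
(-4*(-2))*K = -4*(-2)*(-18) = 8*(-18) = -144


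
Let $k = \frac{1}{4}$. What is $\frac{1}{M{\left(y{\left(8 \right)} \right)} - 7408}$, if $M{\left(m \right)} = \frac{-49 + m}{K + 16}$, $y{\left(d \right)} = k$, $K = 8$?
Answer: $- \frac{32}{237121} \approx -0.00013495$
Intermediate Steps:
$k = \frac{1}{4} \approx 0.25$
$y{\left(d \right)} = \frac{1}{4}$
$M{\left(m \right)} = - \frac{49}{24} + \frac{m}{24}$ ($M{\left(m \right)} = \frac{-49 + m}{8 + 16} = \frac{-49 + m}{24} = \left(-49 + m\right) \frac{1}{24} = - \frac{49}{24} + \frac{m}{24}$)
$\frac{1}{M{\left(y{\left(8 \right)} \right)} - 7408} = \frac{1}{\left(- \frac{49}{24} + \frac{1}{24} \cdot \frac{1}{4}\right) - 7408} = \frac{1}{\left(- \frac{49}{24} + \frac{1}{96}\right) - 7408} = \frac{1}{- \frac{65}{32} - 7408} = \frac{1}{- \frac{237121}{32}} = - \frac{32}{237121}$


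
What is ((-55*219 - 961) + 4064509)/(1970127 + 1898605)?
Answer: 4051503/3868732 ≈ 1.0472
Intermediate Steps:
((-55*219 - 961) + 4064509)/(1970127 + 1898605) = ((-12045 - 961) + 4064509)/3868732 = (-13006 + 4064509)*(1/3868732) = 4051503*(1/3868732) = 4051503/3868732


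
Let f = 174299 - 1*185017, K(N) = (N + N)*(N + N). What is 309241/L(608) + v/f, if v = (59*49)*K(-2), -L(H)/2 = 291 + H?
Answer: -1698806663/9635482 ≈ -176.31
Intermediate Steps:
K(N) = 4*N**2 (K(N) = (2*N)*(2*N) = 4*N**2)
f = -10718 (f = 174299 - 185017 = -10718)
L(H) = -582 - 2*H (L(H) = -2*(291 + H) = -582 - 2*H)
v = 46256 (v = (59*49)*(4*(-2)**2) = 2891*(4*4) = 2891*16 = 46256)
309241/L(608) + v/f = 309241/(-582 - 2*608) + 46256/(-10718) = 309241/(-582 - 1216) + 46256*(-1/10718) = 309241/(-1798) - 23128/5359 = 309241*(-1/1798) - 23128/5359 = -309241/1798 - 23128/5359 = -1698806663/9635482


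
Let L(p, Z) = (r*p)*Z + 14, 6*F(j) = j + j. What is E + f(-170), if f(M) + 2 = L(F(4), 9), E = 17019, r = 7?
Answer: 17115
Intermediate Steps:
F(j) = j/3 (F(j) = (j + j)/6 = (2*j)/6 = j/3)
L(p, Z) = 14 + 7*Z*p (L(p, Z) = (7*p)*Z + 14 = 7*Z*p + 14 = 14 + 7*Z*p)
f(M) = 96 (f(M) = -2 + (14 + 7*9*((⅓)*4)) = -2 + (14 + 7*9*(4/3)) = -2 + (14 + 84) = -2 + 98 = 96)
E + f(-170) = 17019 + 96 = 17115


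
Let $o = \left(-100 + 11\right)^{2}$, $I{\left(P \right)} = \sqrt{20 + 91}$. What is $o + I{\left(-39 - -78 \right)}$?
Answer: $7921 + \sqrt{111} \approx 7931.5$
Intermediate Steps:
$I{\left(P \right)} = \sqrt{111}$
$o = 7921$ ($o = \left(-89\right)^{2} = 7921$)
$o + I{\left(-39 - -78 \right)} = 7921 + \sqrt{111}$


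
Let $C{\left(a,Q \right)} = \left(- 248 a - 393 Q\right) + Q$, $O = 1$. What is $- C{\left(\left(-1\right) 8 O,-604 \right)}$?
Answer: $-238752$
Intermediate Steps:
$C{\left(a,Q \right)} = - 392 Q - 248 a$ ($C{\left(a,Q \right)} = \left(- 393 Q - 248 a\right) + Q = - 392 Q - 248 a$)
$- C{\left(\left(-1\right) 8 O,-604 \right)} = - (\left(-392\right) \left(-604\right) - 248 \left(-1\right) 8 \cdot 1) = - (236768 - 248 \left(\left(-8\right) 1\right)) = - (236768 - -1984) = - (236768 + 1984) = \left(-1\right) 238752 = -238752$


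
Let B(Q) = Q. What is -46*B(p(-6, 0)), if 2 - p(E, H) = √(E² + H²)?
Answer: 184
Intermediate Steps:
p(E, H) = 2 - √(E² + H²)
-46*B(p(-6, 0)) = -46*(2 - √((-6)² + 0²)) = -46*(2 - √(36 + 0)) = -46*(2 - √36) = -46*(2 - 1*6) = -46*(2 - 6) = -46*(-4) = 184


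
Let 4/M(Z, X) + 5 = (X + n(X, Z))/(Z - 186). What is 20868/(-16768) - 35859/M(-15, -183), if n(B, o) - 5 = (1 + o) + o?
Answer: 9995992173/280864 ≈ 35590.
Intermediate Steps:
n(B, o) = 6 + 2*o (n(B, o) = 5 + ((1 + o) + o) = 5 + (1 + 2*o) = 6 + 2*o)
M(Z, X) = 4/(-5 + (6 + X + 2*Z)/(-186 + Z)) (M(Z, X) = 4/(-5 + (X + (6 + 2*Z))/(Z - 186)) = 4/(-5 + (6 + X + 2*Z)/(-186 + Z)))
20868/(-16768) - 35859/M(-15, -183) = 20868/(-16768) - 35859*(936 - 183 - 3*(-15))/(4*(-186 - 15)) = 20868*(-1/16768) - 35859/(4*(-201)/(936 - 183 + 45)) = -5217/4192 - 35859/(4*(-201)/798) = -5217/4192 - 35859/(4*(1/798)*(-201)) = -5217/4192 - 35859/(-134/133) = -5217/4192 - 35859*(-133/134) = -5217/4192 + 4769247/134 = 9995992173/280864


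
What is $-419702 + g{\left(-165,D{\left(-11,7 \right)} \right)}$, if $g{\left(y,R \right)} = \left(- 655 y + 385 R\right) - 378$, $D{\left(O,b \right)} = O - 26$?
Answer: $-326250$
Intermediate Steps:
$D{\left(O,b \right)} = -26 + O$
$g{\left(y,R \right)} = -378 - 655 y + 385 R$
$-419702 + g{\left(-165,D{\left(-11,7 \right)} \right)} = -419702 - \left(-107697 - 385 \left(-26 - 11\right)\right) = -419702 + \left(-378 + 108075 + 385 \left(-37\right)\right) = -419702 - -93452 = -419702 + 93452 = -326250$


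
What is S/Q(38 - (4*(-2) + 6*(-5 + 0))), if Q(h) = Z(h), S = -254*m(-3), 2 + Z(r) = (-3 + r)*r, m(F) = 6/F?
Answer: 254/2773 ≈ 0.091598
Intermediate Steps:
Z(r) = -2 + r*(-3 + r) (Z(r) = -2 + (-3 + r)*r = -2 + r*(-3 + r))
S = 508 (S = -1524/(-3) = -1524*(-1)/3 = -254*(-2) = 508)
Q(h) = -2 + h² - 3*h
S/Q(38 - (4*(-2) + 6*(-5 + 0))) = 508/(-2 + (38 - (4*(-2) + 6*(-5 + 0)))² - 3*(38 - (4*(-2) + 6*(-5 + 0)))) = 508/(-2 + (38 - (-8 + 6*(-5)))² - 3*(38 - (-8 + 6*(-5)))) = 508/(-2 + (38 - (-8 - 30))² - 3*(38 - (-8 - 30))) = 508/(-2 + (38 - 1*(-38))² - 3*(38 - 1*(-38))) = 508/(-2 + (38 + 38)² - 3*(38 + 38)) = 508/(-2 + 76² - 3*76) = 508/(-2 + 5776 - 228) = 508/5546 = 508*(1/5546) = 254/2773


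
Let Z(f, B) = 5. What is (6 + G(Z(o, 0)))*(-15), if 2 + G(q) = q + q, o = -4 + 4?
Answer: -210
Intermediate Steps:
o = 0
G(q) = -2 + 2*q (G(q) = -2 + (q + q) = -2 + 2*q)
(6 + G(Z(o, 0)))*(-15) = (6 + (-2 + 2*5))*(-15) = (6 + (-2 + 10))*(-15) = (6 + 8)*(-15) = 14*(-15) = -210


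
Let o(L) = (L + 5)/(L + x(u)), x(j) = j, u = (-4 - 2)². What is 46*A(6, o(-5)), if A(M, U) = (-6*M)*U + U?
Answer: 0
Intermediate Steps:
u = 36 (u = (-6)² = 36)
o(L) = (5 + L)/(36 + L) (o(L) = (L + 5)/(L + 36) = (5 + L)/(36 + L))
A(M, U) = U - 6*M*U (A(M, U) = -6*M*U + U = U - 6*M*U)
46*A(6, o(-5)) = 46*(((5 - 5)/(36 - 5))*(1 - 6*6)) = 46*((0/31)*(1 - 36)) = 46*(((1/31)*0)*(-35)) = 46*(0*(-35)) = 46*0 = 0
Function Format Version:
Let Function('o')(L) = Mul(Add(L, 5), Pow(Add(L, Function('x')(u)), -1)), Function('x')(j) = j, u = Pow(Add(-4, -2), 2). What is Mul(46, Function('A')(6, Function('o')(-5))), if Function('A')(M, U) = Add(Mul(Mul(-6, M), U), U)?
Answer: 0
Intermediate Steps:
u = 36 (u = Pow(-6, 2) = 36)
Function('o')(L) = Mul(Pow(Add(36, L), -1), Add(5, L)) (Function('o')(L) = Mul(Add(L, 5), Pow(Add(L, 36), -1)) = Mul(Add(5, L), Pow(Add(36, L), -1)) = Mul(Pow(Add(36, L), -1), Add(5, L)))
Function('A')(M, U) = Add(U, Mul(-6, M, U)) (Function('A')(M, U) = Add(Mul(-6, M, U), U) = Add(U, Mul(-6, M, U)))
Mul(46, Function('A')(6, Function('o')(-5))) = Mul(46, Mul(Mul(Pow(Add(36, -5), -1), Add(5, -5)), Add(1, Mul(-6, 6)))) = Mul(46, Mul(Mul(Pow(31, -1), 0), Add(1, -36))) = Mul(46, Mul(Mul(Rational(1, 31), 0), -35)) = Mul(46, Mul(0, -35)) = Mul(46, 0) = 0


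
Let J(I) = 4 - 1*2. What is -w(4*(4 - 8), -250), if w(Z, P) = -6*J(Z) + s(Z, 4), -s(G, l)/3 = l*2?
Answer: 36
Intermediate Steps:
J(I) = 2 (J(I) = 4 - 2 = 2)
s(G, l) = -6*l (s(G, l) = -3*l*2 = -6*l)
w(Z, P) = -36 (w(Z, P) = -6*2 - 6*4 = -12 - 24 = -36)
-w(4*(4 - 8), -250) = -1*(-36) = 36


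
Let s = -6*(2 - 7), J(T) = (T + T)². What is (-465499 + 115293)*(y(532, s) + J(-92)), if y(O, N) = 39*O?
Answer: -19122648424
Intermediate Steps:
J(T) = 4*T² (J(T) = (2*T)² = 4*T²)
s = 30 (s = -6*(-5) = 30)
(-465499 + 115293)*(y(532, s) + J(-92)) = (-465499 + 115293)*(39*532 + 4*(-92)²) = -350206*(20748 + 4*8464) = -350206*(20748 + 33856) = -350206*54604 = -19122648424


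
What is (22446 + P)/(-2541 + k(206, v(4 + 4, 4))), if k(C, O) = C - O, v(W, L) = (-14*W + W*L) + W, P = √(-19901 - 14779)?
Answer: -22446/2263 - 34*I*√30/2263 ≈ -9.9187 - 0.082291*I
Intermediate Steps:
P = 34*I*√30 (P = √(-34680) = 34*I*√30 ≈ 186.23*I)
v(W, L) = -13*W + L*W (v(W, L) = (-14*W + L*W) + W = -13*W + L*W)
(22446 + P)/(-2541 + k(206, v(4 + 4, 4))) = (22446 + 34*I*√30)/(-2541 + (206 - (4 + 4)*(-13 + 4))) = (22446 + 34*I*√30)/(-2541 + (206 - 8*(-9))) = (22446 + 34*I*√30)/(-2541 + (206 - 1*(-72))) = (22446 + 34*I*√30)/(-2541 + (206 + 72)) = (22446 + 34*I*√30)/(-2541 + 278) = (22446 + 34*I*√30)/(-2263) = (22446 + 34*I*√30)*(-1/2263) = -22446/2263 - 34*I*√30/2263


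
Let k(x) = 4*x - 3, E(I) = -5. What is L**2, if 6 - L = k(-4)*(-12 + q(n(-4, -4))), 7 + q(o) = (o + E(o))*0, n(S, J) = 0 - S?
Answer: 126025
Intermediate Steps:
k(x) = -3 + 4*x
n(S, J) = -S
q(o) = -7 (q(o) = -7 + (o - 5)*0 = -7 + (-5 + o)*0 = -7 + 0 = -7)
L = -355 (L = 6 - (-3 + 4*(-4))*(-12 - 7) = 6 - (-3 - 16)*(-19) = 6 - (-19)*(-19) = 6 - 1*361 = 6 - 361 = -355)
L**2 = (-355)**2 = 126025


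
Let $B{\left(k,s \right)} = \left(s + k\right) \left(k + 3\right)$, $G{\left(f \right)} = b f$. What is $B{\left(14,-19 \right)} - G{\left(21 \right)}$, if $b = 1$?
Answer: $-106$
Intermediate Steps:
$G{\left(f \right)} = f$ ($G{\left(f \right)} = 1 f = f$)
$B{\left(k,s \right)} = \left(3 + k\right) \left(k + s\right)$ ($B{\left(k,s \right)} = \left(k + s\right) \left(3 + k\right) = \left(3 + k\right) \left(k + s\right)$)
$B{\left(14,-19 \right)} - G{\left(21 \right)} = \left(14^{2} + 3 \cdot 14 + 3 \left(-19\right) + 14 \left(-19\right)\right) - 21 = \left(196 + 42 - 57 - 266\right) - 21 = -85 - 21 = -106$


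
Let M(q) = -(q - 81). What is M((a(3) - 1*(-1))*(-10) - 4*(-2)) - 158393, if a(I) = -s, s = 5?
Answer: -158360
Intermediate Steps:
a(I) = -5 (a(I) = -1*5 = -5)
M(q) = 81 - q (M(q) = -(-81 + q) = 81 - q)
M((a(3) - 1*(-1))*(-10) - 4*(-2)) - 158393 = (81 - ((-5 - 1*(-1))*(-10) - 4*(-2))) - 158393 = (81 - ((-5 + 1)*(-10) + 8)) - 158393 = (81 - (-4*(-10) + 8)) - 158393 = (81 - (40 + 8)) - 158393 = (81 - 1*48) - 158393 = (81 - 48) - 158393 = 33 - 158393 = -158360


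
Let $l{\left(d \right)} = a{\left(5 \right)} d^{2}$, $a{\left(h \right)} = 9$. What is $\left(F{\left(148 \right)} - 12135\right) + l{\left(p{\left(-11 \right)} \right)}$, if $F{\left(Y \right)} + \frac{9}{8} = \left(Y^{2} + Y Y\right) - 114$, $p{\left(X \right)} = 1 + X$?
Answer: $\frac{259663}{8} \approx 32458.0$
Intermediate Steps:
$l{\left(d \right)} = 9 d^{2}$
$F{\left(Y \right)} = - \frac{921}{8} + 2 Y^{2}$ ($F{\left(Y \right)} = - \frac{9}{8} - \left(114 - Y^{2} - Y Y\right) = - \frac{9}{8} + \left(\left(Y^{2} + Y^{2}\right) - 114\right) = - \frac{9}{8} + \left(2 Y^{2} - 114\right) = - \frac{9}{8} + \left(-114 + 2 Y^{2}\right) = - \frac{921}{8} + 2 Y^{2}$)
$\left(F{\left(148 \right)} - 12135\right) + l{\left(p{\left(-11 \right)} \right)} = \left(\left(- \frac{921}{8} + 2 \cdot 148^{2}\right) - 12135\right) + 9 \left(1 - 11\right)^{2} = \left(\left(- \frac{921}{8} + 2 \cdot 21904\right) - 12135\right) + 9 \left(-10\right)^{2} = \left(\left(- \frac{921}{8} + 43808\right) - 12135\right) + 9 \cdot 100 = \left(\frac{349543}{8} - 12135\right) + 900 = \frac{252463}{8} + 900 = \frac{259663}{8}$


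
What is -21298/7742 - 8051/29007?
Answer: -340060964/112286097 ≈ -3.0285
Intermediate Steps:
-21298/7742 - 8051/29007 = -21298*1/7742 - 8051*1/29007 = -10649/3871 - 8051/29007 = -340060964/112286097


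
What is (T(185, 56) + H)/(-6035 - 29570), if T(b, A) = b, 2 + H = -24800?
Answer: 24617/35605 ≈ 0.69139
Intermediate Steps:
H = -24802 (H = -2 - 24800 = -24802)
(T(185, 56) + H)/(-6035 - 29570) = (185 - 24802)/(-6035 - 29570) = -24617/(-35605) = -24617*(-1/35605) = 24617/35605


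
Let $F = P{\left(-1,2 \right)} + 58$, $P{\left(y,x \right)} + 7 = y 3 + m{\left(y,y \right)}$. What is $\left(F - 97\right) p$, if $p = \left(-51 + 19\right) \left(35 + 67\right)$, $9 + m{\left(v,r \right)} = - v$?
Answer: $186048$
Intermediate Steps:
$m{\left(v,r \right)} = -9 - v$
$P{\left(y,x \right)} = -16 + 2 y$ ($P{\left(y,x \right)} = -7 - \left(9 + y - y 3\right) = -7 + \left(3 y - \left(9 + y\right)\right) = -7 + \left(-9 + 2 y\right) = -16 + 2 y$)
$p = -3264$ ($p = \left(-32\right) 102 = -3264$)
$F = 40$ ($F = \left(-16 + 2 \left(-1\right)\right) + 58 = \left(-16 - 2\right) + 58 = -18 + 58 = 40$)
$\left(F - 97\right) p = \left(40 - 97\right) \left(-3264\right) = \left(-57\right) \left(-3264\right) = 186048$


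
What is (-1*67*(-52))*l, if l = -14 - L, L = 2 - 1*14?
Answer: -6968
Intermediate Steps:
L = -12 (L = 2 - 14 = -12)
l = -2 (l = -14 - 1*(-12) = -14 + 12 = -2)
(-1*67*(-52))*l = (-1*67*(-52))*(-2) = -67*(-52)*(-2) = 3484*(-2) = -6968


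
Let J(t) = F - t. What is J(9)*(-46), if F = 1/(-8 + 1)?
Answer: 2944/7 ≈ 420.57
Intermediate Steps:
F = -⅐ (F = 1/(-7) = -⅐ ≈ -0.14286)
J(t) = -⅐ - t
J(9)*(-46) = (-⅐ - 1*9)*(-46) = (-⅐ - 9)*(-46) = -64/7*(-46) = 2944/7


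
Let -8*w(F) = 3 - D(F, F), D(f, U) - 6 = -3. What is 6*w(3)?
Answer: 0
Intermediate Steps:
D(f, U) = 3 (D(f, U) = 6 - 3 = 3)
w(F) = 0 (w(F) = -(3 - 1*3)/8 = -(3 - 3)/8 = -⅛*0 = 0)
6*w(3) = 6*0 = 0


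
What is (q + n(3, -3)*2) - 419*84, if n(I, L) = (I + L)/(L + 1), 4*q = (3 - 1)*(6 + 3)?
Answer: -70383/2 ≈ -35192.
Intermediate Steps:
q = 9/2 (q = ((3 - 1)*(6 + 3))/4 = (2*9)/4 = (¼)*18 = 9/2 ≈ 4.5000)
n(I, L) = (I + L)/(1 + L)
(q + n(3, -3)*2) - 419*84 = (9/2 + ((3 - 3)/(1 - 3))*2) - 419*84 = (9/2 + (0/(-2))*2) - 35196 = (9/2 - ½*0*2) - 35196 = (9/2 + 0*2) - 35196 = (9/2 + 0) - 35196 = 9/2 - 35196 = -70383/2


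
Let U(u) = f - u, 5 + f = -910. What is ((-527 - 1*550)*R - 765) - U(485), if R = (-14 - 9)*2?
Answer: 50177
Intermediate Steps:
f = -915 (f = -5 - 910 = -915)
U(u) = -915 - u
R = -46 (R = -23*2 = -46)
((-527 - 1*550)*R - 765) - U(485) = ((-527 - 1*550)*(-46) - 765) - (-915 - 1*485) = ((-527 - 550)*(-46) - 765) - (-915 - 485) = (-1077*(-46) - 765) - 1*(-1400) = (49542 - 765) + 1400 = 48777 + 1400 = 50177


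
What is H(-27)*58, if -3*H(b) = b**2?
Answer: -14094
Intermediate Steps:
H(b) = -b**2/3
H(-27)*58 = -1/3*(-27)**2*58 = -1/3*729*58 = -243*58 = -14094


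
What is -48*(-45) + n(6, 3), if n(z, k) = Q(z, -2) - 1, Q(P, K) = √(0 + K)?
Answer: 2159 + I*√2 ≈ 2159.0 + 1.4142*I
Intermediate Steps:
Q(P, K) = √K
n(z, k) = -1 + I*√2 (n(z, k) = √(-2) - 1 = I*√2 - 1 = -1 + I*√2)
-48*(-45) + n(6, 3) = -48*(-45) + (-1 + I*√2) = 2160 + (-1 + I*√2) = 2159 + I*√2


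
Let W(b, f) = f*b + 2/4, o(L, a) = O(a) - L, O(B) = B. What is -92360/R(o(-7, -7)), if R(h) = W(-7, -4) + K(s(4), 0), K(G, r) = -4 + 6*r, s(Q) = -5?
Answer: -184720/49 ≈ -3769.8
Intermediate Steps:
o(L, a) = a - L
W(b, f) = ½ + b*f (W(b, f) = b*f + 2*(¼) = b*f + ½ = ½ + b*f)
R(h) = 49/2 (R(h) = (½ - 7*(-4)) + (-4 + 6*0) = (½ + 28) + (-4 + 0) = 57/2 - 4 = 49/2)
-92360/R(o(-7, -7)) = -92360/49/2 = -92360*2/49 = -184720/49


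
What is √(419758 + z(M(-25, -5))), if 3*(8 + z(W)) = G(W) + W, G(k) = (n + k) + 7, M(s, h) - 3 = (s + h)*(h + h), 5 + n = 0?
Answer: √3779574/3 ≈ 648.04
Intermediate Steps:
n = -5 (n = -5 + 0 = -5)
M(s, h) = 3 + 2*h*(h + s) (M(s, h) = 3 + (s + h)*(h + h) = 3 + (h + s)*(2*h) = 3 + 2*h*(h + s))
G(k) = 2 + k (G(k) = (-5 + k) + 7 = 2 + k)
z(W) = -22/3 + 2*W/3 (z(W) = -8 + ((2 + W) + W)/3 = -8 + (2 + 2*W)/3 = -8 + (⅔ + 2*W/3) = -22/3 + 2*W/3)
√(419758 + z(M(-25, -5))) = √(419758 + (-22/3 + 2*(3 + 2*(-5)² + 2*(-5)*(-25))/3)) = √(419758 + (-22/3 + 2*(3 + 2*25 + 250)/3)) = √(419758 + (-22/3 + 2*(3 + 50 + 250)/3)) = √(419758 + (-22/3 + (⅔)*303)) = √(419758 + (-22/3 + 202)) = √(419758 + 584/3) = √(1259858/3) = √3779574/3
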